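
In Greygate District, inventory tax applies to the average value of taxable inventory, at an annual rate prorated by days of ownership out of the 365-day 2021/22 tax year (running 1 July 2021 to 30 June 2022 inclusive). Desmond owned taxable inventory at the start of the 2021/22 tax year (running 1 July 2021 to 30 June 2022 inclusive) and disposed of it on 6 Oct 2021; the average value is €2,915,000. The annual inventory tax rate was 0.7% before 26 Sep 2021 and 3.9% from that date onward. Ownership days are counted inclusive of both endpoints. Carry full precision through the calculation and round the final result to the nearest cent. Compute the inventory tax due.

1 Jul – 25 Sep 2021: 87 days at 0.7% → €2,915,000 × 0.7% × 87/365 = €4,863.6575
26 Sep – 6 Oct 2021: 11 days at 3.9% → €2,915,000 × 3.9% × 11/365 = €3,426.1233
Total = €8,289.7808

€8,289.78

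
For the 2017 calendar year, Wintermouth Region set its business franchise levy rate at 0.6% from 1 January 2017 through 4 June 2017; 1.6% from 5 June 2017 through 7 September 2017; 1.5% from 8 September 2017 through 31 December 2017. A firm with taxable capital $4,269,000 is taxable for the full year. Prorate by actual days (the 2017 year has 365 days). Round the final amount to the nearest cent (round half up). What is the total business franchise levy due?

1 January – 4 June 2017: 155 days at 0.6% → $4,269,000 × 0.6% × 155/365 = $10,877.1781
5 June – 7 September 2017: 95 days at 1.6% → $4,269,000 × 1.6% × 95/365 = $17,777.7534
8 September – 31 December 2017: 115 days at 1.5% → $4,269,000 × 1.5% × 115/365 = $20,175.4110
Total = $48,830.3425

$48,830.34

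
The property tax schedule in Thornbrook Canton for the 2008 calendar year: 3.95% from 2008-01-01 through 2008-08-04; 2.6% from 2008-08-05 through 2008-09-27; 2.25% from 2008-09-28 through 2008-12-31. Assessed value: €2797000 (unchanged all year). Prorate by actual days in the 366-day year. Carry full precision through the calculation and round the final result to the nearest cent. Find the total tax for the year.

2008-01-01 to 2008-08-04: 217 days at 3.95% → €2797000 × 3.95% × 217/366 = €65504.0587
2008-08-05 to 2008-09-27: 54 days at 2.6% → €2797000 × 2.6% × 54/366 = €10729.4754
2008-09-28 to 2008-12-31: 95 days at 2.25% → €2797000 × 2.25% × 95/366 = €16334.9385
Total = €92568.4727

€92568.47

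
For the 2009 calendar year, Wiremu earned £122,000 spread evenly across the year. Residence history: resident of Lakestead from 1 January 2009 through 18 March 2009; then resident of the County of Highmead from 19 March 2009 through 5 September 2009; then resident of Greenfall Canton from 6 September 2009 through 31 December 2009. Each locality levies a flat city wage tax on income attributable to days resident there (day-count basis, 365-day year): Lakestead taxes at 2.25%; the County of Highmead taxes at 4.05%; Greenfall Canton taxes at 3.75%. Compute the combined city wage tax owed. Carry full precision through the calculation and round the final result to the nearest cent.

Lakestead, 1 January – 18 March 2009: 77 days → £122,000 × 2.25% × 77/365 = £579.0822
The County of Highmead, 19 March – 5 September 2009: 171 days → £122,000 × 4.05% × 171/365 = £2,314.8247
Greenfall Canton, 6 September – 31 December 2009: 117 days → £122,000 × 3.75% × 117/365 = £1,466.5068
Total = £4,360.4137

£4,360.41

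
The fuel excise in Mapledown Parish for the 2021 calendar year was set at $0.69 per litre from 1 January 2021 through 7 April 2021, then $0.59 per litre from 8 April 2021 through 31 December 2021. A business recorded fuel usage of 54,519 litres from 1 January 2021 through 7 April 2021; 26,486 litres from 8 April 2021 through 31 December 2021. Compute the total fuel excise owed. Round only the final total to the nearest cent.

1 January – 7 April 2021: 54,519 litres at $0.69/litre → $37618.11
8 April – 31 December 2021: 26,486 litres at $0.59/litre → $15626.74

$53244.85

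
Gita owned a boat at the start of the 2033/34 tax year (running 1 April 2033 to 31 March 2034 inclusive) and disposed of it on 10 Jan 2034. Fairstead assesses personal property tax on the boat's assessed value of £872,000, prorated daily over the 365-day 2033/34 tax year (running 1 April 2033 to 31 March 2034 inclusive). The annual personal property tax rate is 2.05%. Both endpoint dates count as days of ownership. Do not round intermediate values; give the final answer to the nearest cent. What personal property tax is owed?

Days held (1 Apr 2033 – 10 Jan 2034): 285 out of 365
Tax = £872,000 × 2.05% × 285/365 = £13,957.9726

£13,957.97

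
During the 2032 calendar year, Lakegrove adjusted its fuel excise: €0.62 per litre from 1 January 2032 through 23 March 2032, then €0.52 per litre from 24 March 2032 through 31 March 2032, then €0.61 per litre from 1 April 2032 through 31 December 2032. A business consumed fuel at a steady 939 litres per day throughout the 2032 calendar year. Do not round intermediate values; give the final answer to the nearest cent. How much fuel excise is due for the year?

1 January – 23 March 2032: 83 days × 939 litres/day = 77,937 litres at €0.62/litre → €48,320.94
24 March – 31 March 2032: 8 days × 939 litres/day = 7,512 litres at €0.52/litre → €3,906.24
1 April – 31 December 2032: 275 days × 939 litres/day = 258,225 litres at €0.61/litre → €157,517.25

€209,744.43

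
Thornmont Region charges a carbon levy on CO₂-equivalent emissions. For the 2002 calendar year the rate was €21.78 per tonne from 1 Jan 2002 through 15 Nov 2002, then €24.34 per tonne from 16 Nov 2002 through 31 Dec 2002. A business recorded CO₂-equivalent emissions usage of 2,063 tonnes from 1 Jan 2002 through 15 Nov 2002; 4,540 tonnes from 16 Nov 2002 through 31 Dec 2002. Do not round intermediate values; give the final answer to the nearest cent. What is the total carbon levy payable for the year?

1 Jan – 15 Nov 2002: 2,063 tonnes at €21.78/tonne → €44932.14
16 Nov – 31 Dec 2002: 4,540 tonnes at €24.34/tonne → €110503.60

€155435.74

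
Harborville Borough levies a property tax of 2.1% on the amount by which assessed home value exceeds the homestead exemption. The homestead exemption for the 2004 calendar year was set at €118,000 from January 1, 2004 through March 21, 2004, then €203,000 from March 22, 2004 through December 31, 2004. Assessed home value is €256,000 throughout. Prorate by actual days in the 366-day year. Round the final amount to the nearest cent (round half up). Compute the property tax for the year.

€1,508.04

January 1 – March 21, 2004: 81 days, exemption €118,000 → (€256,000 − €118,000) × 2.1% × 81/366 = €641.3607
March 22 – December 31, 2004: 285 days, exemption €203,000 → (€256,000 − €203,000) × 2.1% × 285/366 = €866.6803
Total = €1,508.0410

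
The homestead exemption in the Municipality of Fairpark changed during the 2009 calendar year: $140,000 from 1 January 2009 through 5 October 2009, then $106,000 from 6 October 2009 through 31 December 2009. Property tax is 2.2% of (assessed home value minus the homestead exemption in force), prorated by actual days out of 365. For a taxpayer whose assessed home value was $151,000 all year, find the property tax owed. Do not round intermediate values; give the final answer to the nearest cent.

$420.29

1 January – 5 October 2009: 278 days, exemption $140,000 → ($151,000 − $140,000) × 2.2% × 278/365 = $184.3178
6 October – 31 December 2009: 87 days, exemption $106,000 → ($151,000 − $106,000) × 2.2% × 87/365 = $235.9726
Total = $420.2904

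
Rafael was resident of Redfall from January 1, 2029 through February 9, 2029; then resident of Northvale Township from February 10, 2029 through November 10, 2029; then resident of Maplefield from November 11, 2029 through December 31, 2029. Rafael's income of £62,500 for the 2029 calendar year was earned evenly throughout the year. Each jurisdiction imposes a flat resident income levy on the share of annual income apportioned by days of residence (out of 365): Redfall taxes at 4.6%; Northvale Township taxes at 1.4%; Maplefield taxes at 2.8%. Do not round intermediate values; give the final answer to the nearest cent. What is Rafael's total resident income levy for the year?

£1,216.44

Redfall, January 1 – February 9, 2029: 40 days → £62,500 × 4.6% × 40/365 = £315.0685
Northvale Township, February 10 – November 10, 2029: 274 days → £62,500 × 1.4% × 274/365 = £656.8493
Maplefield, November 11 – December 31, 2029: 51 days → £62,500 × 2.8% × 51/365 = £244.5205
Total = £1,216.4384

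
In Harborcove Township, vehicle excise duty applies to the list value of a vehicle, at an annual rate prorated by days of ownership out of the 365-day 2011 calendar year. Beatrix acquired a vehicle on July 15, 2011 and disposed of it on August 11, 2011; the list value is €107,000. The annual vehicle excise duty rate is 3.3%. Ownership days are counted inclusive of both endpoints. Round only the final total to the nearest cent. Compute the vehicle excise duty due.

Days held (July 15 – August 11, 2011): 28 out of 365
Tax = €107,000 × 3.3% × 28/365 = €270.8712

€270.87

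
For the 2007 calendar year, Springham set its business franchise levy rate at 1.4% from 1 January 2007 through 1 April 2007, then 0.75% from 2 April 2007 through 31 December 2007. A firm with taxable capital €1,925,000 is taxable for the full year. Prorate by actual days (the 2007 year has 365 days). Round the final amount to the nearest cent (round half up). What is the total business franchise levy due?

1 January – 1 April 2007: 91 days at 1.4% → €1,925,000 × 1.4% × 91/365 = €6,719.0411
2 April – 31 December 2007: 274 days at 0.75% → €1,925,000 × 0.75% × 274/365 = €10,838.0137
Total = €17,557.0548

€17,557.05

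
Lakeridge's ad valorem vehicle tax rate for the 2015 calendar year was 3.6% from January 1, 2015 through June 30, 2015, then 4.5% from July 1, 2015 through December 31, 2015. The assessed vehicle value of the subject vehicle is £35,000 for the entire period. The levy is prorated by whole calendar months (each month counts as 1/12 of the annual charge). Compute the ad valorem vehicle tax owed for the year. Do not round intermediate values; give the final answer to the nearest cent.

£1,417.50

January 1 – June 30, 2015: 6 months at 3.6% → £35,000 × 3.6% × 6/12 = £630.0000
July 1 – December 31, 2015: 6 months at 4.5% → £35,000 × 4.5% × 6/12 = £787.5000
Total = £1,417.5000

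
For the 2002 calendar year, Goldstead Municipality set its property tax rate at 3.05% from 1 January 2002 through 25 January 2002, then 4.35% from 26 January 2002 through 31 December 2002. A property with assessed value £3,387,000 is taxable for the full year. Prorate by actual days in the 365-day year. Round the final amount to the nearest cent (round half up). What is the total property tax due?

£144,318.68

1 January – 25 January 2002: 25 days at 3.05% → £3,387,000 × 3.05% × 25/365 = £7,075.5822
26 January – 31 December 2002: 340 days at 4.35% → £3,387,000 × 4.35% × 340/365 = £137,243.0959
Total = £144,318.6781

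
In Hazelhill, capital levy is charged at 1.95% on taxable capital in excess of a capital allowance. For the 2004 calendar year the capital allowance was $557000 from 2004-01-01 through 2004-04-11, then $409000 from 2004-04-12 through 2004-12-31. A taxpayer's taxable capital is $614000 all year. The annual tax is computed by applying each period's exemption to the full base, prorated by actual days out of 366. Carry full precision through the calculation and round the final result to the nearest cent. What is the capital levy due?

$3193.20

2004-01-01 to 2004-04-11: 102 days, exemption $557000 → ($614000 − $557000) × 1.95% × 102/366 = $309.7623
2004-04-12 to 2004-12-31: 264 days, exemption $409000 → ($614000 − $409000) × 1.95% × 264/366 = $2883.4426
Total = $3193.2049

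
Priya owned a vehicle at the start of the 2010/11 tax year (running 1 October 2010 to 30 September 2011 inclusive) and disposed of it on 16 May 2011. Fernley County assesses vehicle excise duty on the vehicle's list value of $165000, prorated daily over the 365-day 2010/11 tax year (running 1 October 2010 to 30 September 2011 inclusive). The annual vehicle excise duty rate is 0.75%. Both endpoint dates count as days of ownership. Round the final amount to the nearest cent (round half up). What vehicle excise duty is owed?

Days held (1 October 2010 – 16 May 2011): 228 out of 365
Tax = $165000 × 0.75% × 228/365 = $773.0137

$773.01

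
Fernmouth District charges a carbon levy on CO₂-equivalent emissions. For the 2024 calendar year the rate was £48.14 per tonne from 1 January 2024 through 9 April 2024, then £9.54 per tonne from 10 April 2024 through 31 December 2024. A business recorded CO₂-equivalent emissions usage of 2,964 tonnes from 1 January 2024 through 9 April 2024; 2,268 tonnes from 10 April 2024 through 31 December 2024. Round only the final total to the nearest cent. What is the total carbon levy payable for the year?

£164,323.68

1 January – 9 April 2024: 2,964 tonnes at £48.14/tonne → £142,686.96
10 April – 31 December 2024: 2,268 tonnes at £9.54/tonne → £21,636.72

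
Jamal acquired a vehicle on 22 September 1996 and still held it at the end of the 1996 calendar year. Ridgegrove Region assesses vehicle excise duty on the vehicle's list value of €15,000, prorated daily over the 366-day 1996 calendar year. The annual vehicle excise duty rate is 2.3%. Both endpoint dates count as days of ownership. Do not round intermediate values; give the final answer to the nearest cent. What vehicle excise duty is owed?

Days held (22 September – 31 December 1996): 101 out of 366
Tax = €15,000 × 2.3% × 101/366 = €95.2049

€95.20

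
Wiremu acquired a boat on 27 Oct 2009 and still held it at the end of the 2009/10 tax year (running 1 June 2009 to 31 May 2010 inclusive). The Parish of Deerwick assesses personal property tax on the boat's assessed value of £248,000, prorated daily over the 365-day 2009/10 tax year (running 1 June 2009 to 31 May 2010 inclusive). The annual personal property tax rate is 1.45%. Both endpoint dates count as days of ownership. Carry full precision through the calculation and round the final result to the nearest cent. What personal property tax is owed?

£2,137.90

Days held (27 Oct 2009 – 31 May 2010): 217 out of 365
Tax = £248,000 × 1.45% × 217/365 = £2,137.8959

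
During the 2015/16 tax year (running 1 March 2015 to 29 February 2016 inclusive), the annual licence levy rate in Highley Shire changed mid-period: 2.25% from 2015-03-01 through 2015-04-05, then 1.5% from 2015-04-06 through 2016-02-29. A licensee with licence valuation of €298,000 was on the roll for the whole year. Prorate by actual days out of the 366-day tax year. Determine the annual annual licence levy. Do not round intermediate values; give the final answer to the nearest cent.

2015-03-01 to 2015-04-05: 36 days at 2.25% → €298,000 × 2.25% × 36/366 = €659.5082
2015-04-06 to 2016-02-29: 330 days at 1.5% → €298,000 × 1.5% × 330/366 = €4,030.3279
Total = €4,689.8361

€4,689.84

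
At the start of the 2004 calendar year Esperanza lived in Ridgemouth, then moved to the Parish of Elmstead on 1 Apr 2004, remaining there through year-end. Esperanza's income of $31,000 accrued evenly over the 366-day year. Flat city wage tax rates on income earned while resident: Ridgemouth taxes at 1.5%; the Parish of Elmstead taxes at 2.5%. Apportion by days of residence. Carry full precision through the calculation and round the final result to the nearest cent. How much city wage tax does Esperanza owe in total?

$697.92

Ridgemouth, 1 Jan – 31 Mar 2004: 91 days → $31,000 × 1.5% × 91/366 = $115.6148
The Parish of Elmstead, 1 Apr – 31 Dec 2004: 275 days → $31,000 × 2.5% × 275/366 = $582.3087
Total = $697.9235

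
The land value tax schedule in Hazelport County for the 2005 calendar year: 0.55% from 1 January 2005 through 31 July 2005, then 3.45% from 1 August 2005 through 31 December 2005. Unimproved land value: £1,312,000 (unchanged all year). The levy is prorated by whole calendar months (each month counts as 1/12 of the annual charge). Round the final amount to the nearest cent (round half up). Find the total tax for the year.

1 January – 31 July 2005: 7 months at 0.55% → £1,312,000 × 0.55% × 7/12 = £4,209.3333
1 August – 31 December 2005: 5 months at 3.45% → £1,312,000 × 3.45% × 5/12 = £18,860.0000
Total = £23,069.3333

£23,069.33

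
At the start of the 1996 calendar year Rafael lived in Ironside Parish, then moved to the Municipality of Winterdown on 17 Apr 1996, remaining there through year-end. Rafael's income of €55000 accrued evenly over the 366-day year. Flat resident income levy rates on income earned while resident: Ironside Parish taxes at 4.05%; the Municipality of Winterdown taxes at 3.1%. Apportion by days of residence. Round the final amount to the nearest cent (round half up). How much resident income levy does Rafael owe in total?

Ironside Parish, 1 Jan – 16 Apr 1996: 107 days → €55000 × 4.05% × 107/366 = €651.2090
The Municipality of Winterdown, 17 Apr – 31 Dec 1996: 259 days → €55000 × 3.1% × 259/366 = €1206.5437
Total = €1857.7527

€1857.75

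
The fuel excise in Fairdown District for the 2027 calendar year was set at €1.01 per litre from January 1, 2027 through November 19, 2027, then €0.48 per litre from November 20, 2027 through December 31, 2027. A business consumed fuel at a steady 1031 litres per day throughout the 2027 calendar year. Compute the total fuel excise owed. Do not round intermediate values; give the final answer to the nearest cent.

January 1 – November 19, 2027: 323 days × 1031 litres/day = 333,013 litres at €1.01/litre → €336,343.13
November 20 – December 31, 2027: 42 days × 1031 litres/day = 43,302 litres at €0.48/litre → €20,784.96

€357,128.09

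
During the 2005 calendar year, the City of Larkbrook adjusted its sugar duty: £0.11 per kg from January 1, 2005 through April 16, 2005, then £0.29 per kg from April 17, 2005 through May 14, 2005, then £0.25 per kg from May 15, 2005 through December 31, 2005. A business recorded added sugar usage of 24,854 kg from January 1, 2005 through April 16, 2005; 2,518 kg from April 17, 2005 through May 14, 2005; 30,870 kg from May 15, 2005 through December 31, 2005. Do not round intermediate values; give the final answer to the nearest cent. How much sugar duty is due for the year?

January 1 – April 16, 2005: 24,854 kg at £0.11/kg → £2,733.94
April 17 – May 14, 2005: 2,518 kg at £0.29/kg → £730.22
May 15 – December 31, 2005: 30,870 kg at £0.25/kg → £7,717.50

£11,181.66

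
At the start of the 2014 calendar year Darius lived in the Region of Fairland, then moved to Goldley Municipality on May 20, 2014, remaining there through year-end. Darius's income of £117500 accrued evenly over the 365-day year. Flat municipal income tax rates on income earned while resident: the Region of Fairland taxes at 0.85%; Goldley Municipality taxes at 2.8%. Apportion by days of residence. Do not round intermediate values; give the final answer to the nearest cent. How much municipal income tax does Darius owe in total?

The Region of Fairland, January 1 – May 19, 2014: 139 days → £117500 × 0.85% × 139/365 = £380.3459
Goldley Municipality, May 20 – December 31, 2014: 226 days → £117500 × 2.8% × 226/365 = £2037.0959
Total = £2417.4418

£2417.44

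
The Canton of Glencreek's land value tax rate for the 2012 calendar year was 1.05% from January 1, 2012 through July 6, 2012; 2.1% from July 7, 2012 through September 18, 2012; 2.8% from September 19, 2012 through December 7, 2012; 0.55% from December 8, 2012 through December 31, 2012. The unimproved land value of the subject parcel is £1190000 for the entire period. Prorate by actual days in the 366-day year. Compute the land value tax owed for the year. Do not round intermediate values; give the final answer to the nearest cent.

£19183.06

January 1 – July 6, 2012: 188 days at 1.05% → £1190000 × 1.05% × 188/366 = £6418.1967
July 7 – September 18, 2012: 74 days at 2.1% → £1190000 × 2.1% × 74/366 = £5052.6230
September 19 – December 7, 2012: 80 days at 2.8% → £1190000 × 2.8% × 80/366 = £7283.0601
December 8 – December 31, 2012: 24 days at 0.55% → £1190000 × 0.55% × 24/366 = £429.1803
Total = £19183.0601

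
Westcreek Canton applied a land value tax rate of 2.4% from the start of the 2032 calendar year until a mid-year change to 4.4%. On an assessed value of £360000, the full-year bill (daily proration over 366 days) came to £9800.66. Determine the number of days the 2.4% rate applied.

307 days

Let d = days at the first rate; then 366 − d days at the second rate.
£360000 × [2.4%·d + 4.4%·(366−d)] / 366 = £9800.66
Solving gives d = 307, so the new rate took effect on November 3, 2032.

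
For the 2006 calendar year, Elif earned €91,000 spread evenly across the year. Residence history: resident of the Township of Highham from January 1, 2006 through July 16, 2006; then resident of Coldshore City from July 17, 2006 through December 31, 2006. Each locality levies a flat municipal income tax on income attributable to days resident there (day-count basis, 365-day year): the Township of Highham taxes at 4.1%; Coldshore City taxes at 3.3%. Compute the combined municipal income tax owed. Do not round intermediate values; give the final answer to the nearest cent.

€3,395.92

The Township of Highham, January 1 – July 16, 2006: 197 days → €91,000 × 4.1% × 197/365 = €2,013.7178
Coldshore City, July 17 – December 31, 2006: 168 days → €91,000 × 3.3% × 168/365 = €1,382.2027
Total = €3,395.9205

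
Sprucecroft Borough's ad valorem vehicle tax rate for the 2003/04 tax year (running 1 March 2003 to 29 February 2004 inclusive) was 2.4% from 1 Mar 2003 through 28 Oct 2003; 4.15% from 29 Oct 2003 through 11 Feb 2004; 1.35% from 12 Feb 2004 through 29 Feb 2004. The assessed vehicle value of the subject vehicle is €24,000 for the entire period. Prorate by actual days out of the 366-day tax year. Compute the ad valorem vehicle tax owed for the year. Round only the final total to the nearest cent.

1 Mar – 28 Oct 2003: 242 days at 2.4% → €24,000 × 2.4% × 242/366 = €380.8525
29 Oct 2003 – 11 Feb 2004: 106 days at 4.15% → €24,000 × 4.15% × 106/366 = €288.4590
12 Feb – 29 Feb 2004: 18 days at 1.35% → €24,000 × 1.35% × 18/366 = €15.9344
Total = €685.2459

€685.25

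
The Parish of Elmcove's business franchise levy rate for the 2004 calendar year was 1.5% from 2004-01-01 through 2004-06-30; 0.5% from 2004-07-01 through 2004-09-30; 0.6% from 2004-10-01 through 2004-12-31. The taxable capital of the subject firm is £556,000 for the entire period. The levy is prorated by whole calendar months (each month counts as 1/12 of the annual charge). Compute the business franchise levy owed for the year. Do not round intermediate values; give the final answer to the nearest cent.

£5,699.00

2004-01-01 to 2004-06-30: 6 months at 1.5% → £556,000 × 1.5% × 6/12 = £4,170.0000
2004-07-01 to 2004-09-30: 3 months at 0.5% → £556,000 × 0.5% × 3/12 = £695.0000
2004-10-01 to 2004-12-31: 3 months at 0.6% → £556,000 × 0.6% × 3/12 = £834.0000
Total = £5,699.0000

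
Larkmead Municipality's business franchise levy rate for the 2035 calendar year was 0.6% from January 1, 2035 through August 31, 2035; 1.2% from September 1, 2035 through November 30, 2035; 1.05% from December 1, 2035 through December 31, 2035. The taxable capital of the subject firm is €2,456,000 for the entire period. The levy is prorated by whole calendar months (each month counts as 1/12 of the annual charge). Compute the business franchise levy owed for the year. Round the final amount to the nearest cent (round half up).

€19,341.00

January 1 – August 31, 2035: 8 months at 0.6% → €2,456,000 × 0.6% × 8/12 = €9,824.0000
September 1 – November 30, 2035: 3 months at 1.2% → €2,456,000 × 1.2% × 3/12 = €7,368.0000
December 1 – December 31, 2035: 1 month at 1.05% → €2,456,000 × 1.05% × 1/12 = €2,149.0000
Total = €19,341.0000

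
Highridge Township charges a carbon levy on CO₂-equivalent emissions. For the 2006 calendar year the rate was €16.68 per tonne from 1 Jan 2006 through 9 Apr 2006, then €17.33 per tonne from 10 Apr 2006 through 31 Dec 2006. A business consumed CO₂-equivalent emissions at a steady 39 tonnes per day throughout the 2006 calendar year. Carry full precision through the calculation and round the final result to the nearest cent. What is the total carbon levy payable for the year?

€244182.90

1 Jan – 9 Apr 2006: 99 days × 39 tonnes/day = 3,861 tonnes at €16.68/tonne → €64401.48
10 Apr – 31 Dec 2006: 266 days × 39 tonnes/day = 10,374 tonnes at €17.33/tonne → €179781.42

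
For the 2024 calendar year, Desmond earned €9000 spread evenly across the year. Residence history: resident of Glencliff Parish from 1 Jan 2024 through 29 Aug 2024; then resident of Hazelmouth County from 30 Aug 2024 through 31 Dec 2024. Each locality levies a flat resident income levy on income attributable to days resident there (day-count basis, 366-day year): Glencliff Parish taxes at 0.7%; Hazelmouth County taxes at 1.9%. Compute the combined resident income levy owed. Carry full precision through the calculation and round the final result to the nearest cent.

€99.59

Glencliff Parish, 1 Jan – 29 Aug 2024: 242 days → €9000 × 0.7% × 242/366 = €41.6557
Hazelmouth County, 30 Aug – 31 Dec 2024: 124 days → €9000 × 1.9% × 124/366 = €57.9344
Total = €99.5902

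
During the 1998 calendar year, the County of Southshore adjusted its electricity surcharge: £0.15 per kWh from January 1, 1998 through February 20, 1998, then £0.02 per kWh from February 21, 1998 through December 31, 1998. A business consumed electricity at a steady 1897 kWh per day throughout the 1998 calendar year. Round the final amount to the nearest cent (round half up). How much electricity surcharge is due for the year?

£26,425.21

January 1 – February 20, 1998: 51 days × 1897 kWh/day = 96,747 kWh at £0.15/kWh → £14,512.05
February 21 – December 31, 1998: 314 days × 1897 kWh/day = 595,658 kWh at £0.02/kWh → £11,913.16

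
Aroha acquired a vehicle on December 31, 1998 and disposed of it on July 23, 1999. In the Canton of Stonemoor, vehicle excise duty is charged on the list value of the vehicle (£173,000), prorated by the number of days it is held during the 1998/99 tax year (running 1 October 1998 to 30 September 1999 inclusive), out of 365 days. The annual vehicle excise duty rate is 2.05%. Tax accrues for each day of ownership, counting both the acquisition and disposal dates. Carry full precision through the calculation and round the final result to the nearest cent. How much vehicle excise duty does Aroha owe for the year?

£1,991.87

Days held (December 31, 1998 – July 23, 1999): 205 out of 365
Tax = £173,000 × 2.05% × 205/365 = £1,991.8699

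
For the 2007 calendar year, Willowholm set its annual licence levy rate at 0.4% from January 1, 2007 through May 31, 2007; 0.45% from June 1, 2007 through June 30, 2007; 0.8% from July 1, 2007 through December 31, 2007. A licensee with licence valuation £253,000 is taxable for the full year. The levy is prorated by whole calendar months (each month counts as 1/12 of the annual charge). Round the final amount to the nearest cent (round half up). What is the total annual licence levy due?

£1,528.54

January 1 – May 31, 2007: 5 months at 0.4% → £253,000 × 0.4% × 5/12 = £421.6667
June 1 – June 30, 2007: 1 month at 0.45% → £253,000 × 0.45% × 1/12 = £94.8750
July 1 – December 31, 2007: 6 months at 0.8% → £253,000 × 0.8% × 6/12 = £1,012.0000
Total = £1,528.5417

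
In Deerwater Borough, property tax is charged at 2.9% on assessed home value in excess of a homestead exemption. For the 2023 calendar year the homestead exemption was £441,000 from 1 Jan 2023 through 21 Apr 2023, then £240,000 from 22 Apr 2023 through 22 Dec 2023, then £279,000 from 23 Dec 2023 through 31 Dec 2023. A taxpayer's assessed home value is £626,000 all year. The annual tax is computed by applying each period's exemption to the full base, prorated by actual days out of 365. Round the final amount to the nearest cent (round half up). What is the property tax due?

1 Jan – 21 Apr 2023: 111 days, exemption £441,000 → (£626,000 − £441,000) × 2.9% × 111/365 = £1,631.5479
22 Apr – 22 Dec 2023: 245 days, exemption £240,000 → (£626,000 − £240,000) × 2.9% × 245/365 = £7,513.7808
23 Dec – 31 Dec 2023: 9 days, exemption £279,000 → (£626,000 − £279,000) × 2.9% × 9/365 = £248.1288
Total = £9,393.4575

£9,393.46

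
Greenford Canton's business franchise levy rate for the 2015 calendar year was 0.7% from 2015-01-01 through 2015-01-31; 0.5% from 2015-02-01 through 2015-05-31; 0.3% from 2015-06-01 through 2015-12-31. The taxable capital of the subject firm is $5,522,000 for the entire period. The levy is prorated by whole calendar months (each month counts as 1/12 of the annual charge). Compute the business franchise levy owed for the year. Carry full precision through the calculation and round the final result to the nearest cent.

$22,088.00

2015-01-01 to 2015-01-31: 1 month at 0.7% → $5,522,000 × 0.7% × 1/12 = $3,221.1667
2015-02-01 to 2015-05-31: 4 months at 0.5% → $5,522,000 × 0.5% × 4/12 = $9,203.3333
2015-06-01 to 2015-12-31: 7 months at 0.3% → $5,522,000 × 0.3% × 7/12 = $9,663.5000
Total = $22,088.0000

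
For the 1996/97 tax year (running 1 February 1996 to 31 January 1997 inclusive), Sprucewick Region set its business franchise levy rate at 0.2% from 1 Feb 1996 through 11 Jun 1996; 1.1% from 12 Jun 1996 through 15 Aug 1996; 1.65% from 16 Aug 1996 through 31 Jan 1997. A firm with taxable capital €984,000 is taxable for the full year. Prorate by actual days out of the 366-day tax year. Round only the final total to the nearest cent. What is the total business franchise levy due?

€10,129.02

1 Feb – 11 Jun 1996: 132 days at 0.2% → €984,000 × 0.2% × 132/366 = €709.7705
12 Jun – 15 Aug 1996: 65 days at 1.1% → €984,000 × 1.1% × 65/366 = €1,922.2951
16 Aug 1996 – 31 Jan 1997: 169 days at 1.65% → €984,000 × 1.65% × 169/366 = €7,496.9508
Total = €10,129.0164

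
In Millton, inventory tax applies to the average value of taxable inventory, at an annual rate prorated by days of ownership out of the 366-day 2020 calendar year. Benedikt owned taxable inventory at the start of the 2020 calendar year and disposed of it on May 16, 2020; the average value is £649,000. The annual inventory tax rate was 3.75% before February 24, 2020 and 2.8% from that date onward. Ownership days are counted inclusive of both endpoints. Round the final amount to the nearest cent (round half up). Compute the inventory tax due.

£7,711.75

January 1 – February 23, 2020: 54 days at 3.75% → £649,000 × 3.75% × 54/366 = £3,590.7787
February 24 – May 16, 2020: 83 days at 2.8% → £649,000 × 2.8% × 83/366 = £4,120.9727
Total = £7,711.7514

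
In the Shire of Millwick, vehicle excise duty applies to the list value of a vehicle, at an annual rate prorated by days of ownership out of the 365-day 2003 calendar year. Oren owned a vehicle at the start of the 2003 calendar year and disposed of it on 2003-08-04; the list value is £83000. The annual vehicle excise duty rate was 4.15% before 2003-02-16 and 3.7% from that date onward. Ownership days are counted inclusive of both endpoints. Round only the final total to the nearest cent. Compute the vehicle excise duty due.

£1864.43

2003-01-01 to 2003-02-15: 46 days at 4.15% → £83000 × 4.15% × 46/365 = £434.1014
2003-02-16 to 2003-08-04: 170 days at 3.7% → £83000 × 3.7% × 170/365 = £1430.3288
Total = £1864.4301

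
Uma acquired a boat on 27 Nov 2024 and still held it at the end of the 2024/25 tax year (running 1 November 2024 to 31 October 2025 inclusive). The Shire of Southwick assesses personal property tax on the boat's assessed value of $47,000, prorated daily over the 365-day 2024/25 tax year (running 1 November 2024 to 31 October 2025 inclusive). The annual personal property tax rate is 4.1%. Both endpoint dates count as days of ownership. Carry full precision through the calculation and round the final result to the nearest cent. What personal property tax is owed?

Days held (27 Nov 2024 – 31 Oct 2025): 339 out of 365
Tax = $47,000 × 4.1% × 339/365 = $1,789.7342

$1,789.73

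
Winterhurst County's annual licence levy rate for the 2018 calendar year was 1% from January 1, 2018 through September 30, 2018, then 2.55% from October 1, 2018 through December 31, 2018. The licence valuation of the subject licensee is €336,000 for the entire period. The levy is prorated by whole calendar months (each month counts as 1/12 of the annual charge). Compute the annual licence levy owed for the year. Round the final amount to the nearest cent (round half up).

January 1 – September 30, 2018: 9 months at 1% → €336,000 × 1% × 9/12 = €2,520.0000
October 1 – December 31, 2018: 3 months at 2.55% → €336,000 × 2.55% × 3/12 = €2,142.0000
Total = €4,662.0000

€4,662.00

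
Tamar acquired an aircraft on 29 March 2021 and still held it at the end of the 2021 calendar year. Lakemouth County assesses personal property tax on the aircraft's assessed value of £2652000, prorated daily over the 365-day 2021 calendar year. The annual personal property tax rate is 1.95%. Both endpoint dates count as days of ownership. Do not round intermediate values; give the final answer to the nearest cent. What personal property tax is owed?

Days held (29 March – 31 December 2021): 278 out of 365
Tax = £2652000 × 1.95% × 278/365 = £39387.6493

£39387.65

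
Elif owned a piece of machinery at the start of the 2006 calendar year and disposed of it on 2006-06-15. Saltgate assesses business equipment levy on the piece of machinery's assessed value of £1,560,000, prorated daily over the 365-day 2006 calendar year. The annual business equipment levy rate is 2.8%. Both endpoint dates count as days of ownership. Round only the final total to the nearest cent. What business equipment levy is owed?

Days held (2006-01-01 to 2006-06-15): 166 out of 365
Tax = £1,560,000 × 2.8% × 166/365 = £19,865.4247

£19,865.42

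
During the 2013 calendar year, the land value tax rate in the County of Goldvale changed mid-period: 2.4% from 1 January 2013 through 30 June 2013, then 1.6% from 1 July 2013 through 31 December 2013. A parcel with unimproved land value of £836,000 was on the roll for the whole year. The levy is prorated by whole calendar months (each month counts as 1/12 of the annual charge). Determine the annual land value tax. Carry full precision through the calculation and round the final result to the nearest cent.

£16,720.00

1 January – 30 June 2013: 6 months at 2.4% → £836,000 × 2.4% × 6/12 = £10,032.0000
1 July – 31 December 2013: 6 months at 1.6% → £836,000 × 1.6% × 6/12 = £6,688.0000
Total = £16,720.0000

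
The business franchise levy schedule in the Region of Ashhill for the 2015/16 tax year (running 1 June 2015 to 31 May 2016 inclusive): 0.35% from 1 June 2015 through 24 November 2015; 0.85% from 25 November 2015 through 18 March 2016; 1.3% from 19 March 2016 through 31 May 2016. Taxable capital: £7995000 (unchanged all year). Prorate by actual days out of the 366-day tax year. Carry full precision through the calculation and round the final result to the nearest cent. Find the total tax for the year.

1 June – 24 November 2015: 177 days at 0.35% → £7995000 × 0.35% × 177/366 = £13532.5205
25 November 2015 – 18 March 2016: 115 days at 0.85% → £7995000 × 0.85% × 115/366 = £21352.7664
19 March – 31 May 2016: 74 days at 1.3% → £7995000 × 1.3% × 74/366 = £21014.1803
Total = £55899.4672

£55899.47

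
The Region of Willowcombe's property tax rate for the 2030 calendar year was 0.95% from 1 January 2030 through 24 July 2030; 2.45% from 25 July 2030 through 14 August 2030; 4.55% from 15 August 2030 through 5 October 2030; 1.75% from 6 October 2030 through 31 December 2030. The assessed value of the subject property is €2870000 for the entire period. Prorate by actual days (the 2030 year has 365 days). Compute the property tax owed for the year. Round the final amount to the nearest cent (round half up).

1 January – 24 July 2030: 205 days at 0.95% → €2870000 × 0.95% × 205/365 = €15313.2192
25 July – 14 August 2030: 21 days at 2.45% → €2870000 × 2.45% × 21/365 = €4045.5205
15 August – 5 October 2030: 52 days at 4.55% → €2870000 × 4.55% × 52/365 = €18603.8904
6 October – 31 December 2030: 87 days at 1.75% → €2870000 × 1.75% × 87/365 = €11971.4384
Total = €49934.0685

€49934.07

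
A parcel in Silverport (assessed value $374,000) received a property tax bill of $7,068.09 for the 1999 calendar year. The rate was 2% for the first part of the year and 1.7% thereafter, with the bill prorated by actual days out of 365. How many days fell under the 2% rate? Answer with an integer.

Let d = days at the first rate; then 365 − d days at the second rate.
$374,000 × [2%·d + 1.7%·(365−d)] / 365 = $7,068.09
Solving gives d = 231, so the new rate took effect on August 20, 1999.

231 days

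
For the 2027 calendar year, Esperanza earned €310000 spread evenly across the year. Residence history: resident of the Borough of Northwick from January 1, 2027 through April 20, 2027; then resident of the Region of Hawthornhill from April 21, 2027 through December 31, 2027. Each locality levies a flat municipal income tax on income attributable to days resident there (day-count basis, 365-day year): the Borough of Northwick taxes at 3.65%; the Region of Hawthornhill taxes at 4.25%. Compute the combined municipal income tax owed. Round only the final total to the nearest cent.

€12614.45

The Borough of Northwick, January 1 – April 20, 2027: 110 days → €310000 × 3.65% × 110/365 = €3410.0000
The Region of Hawthornhill, April 21 – December 31, 2027: 255 days → €310000 × 4.25% × 255/365 = €9204.4521
Total = €12614.4521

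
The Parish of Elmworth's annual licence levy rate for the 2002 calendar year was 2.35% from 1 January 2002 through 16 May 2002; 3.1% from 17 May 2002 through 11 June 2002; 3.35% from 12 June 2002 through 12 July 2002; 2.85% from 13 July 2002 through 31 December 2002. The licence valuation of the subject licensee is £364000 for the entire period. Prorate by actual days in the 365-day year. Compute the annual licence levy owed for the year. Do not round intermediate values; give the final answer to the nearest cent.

1 January – 16 May 2002: 136 days at 2.35% → £364000 × 2.35% × 136/365 = £3187.2438
17 May – 11 June 2002: 26 days at 3.1% → £364000 × 3.1% × 26/365 = £803.7918
12 June – 12 July 2002: 31 days at 3.35% → £364000 × 3.35% × 31/365 = £1035.6548
13 July – 31 December 2002: 172 days at 2.85% → £364000 × 2.85% × 172/365 = £4888.5699
Total = £9915.2603

£9915.26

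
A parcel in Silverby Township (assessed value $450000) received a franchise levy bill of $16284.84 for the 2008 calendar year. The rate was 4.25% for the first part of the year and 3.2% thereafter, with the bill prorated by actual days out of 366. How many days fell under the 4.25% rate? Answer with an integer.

146 days

Let d = days at the first rate; then 366 − d days at the second rate.
$450000 × [4.25%·d + 3.2%·(366−d)] / 366 = $16284.84
Solving gives d = 146, so the new rate took effect on 26 May 2008.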